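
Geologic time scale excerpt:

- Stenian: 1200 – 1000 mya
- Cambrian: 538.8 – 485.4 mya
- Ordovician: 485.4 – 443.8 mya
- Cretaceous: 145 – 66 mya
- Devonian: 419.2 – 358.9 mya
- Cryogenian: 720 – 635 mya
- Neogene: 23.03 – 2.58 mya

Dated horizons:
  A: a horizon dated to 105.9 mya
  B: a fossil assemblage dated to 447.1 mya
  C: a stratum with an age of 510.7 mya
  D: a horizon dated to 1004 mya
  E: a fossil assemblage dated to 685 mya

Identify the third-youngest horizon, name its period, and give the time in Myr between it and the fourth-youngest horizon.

C, in the Cambrian; 174.3 million years to E

Smaller Ma means younger, so youngest first: A 105.9 < B 447.1 < C 510.7 < E 685 < D 1004.
Counting 3 along gives C (510.7 Ma); the excerpt puts that inside the Cambrian, 538.8–485.4 Ma.
Next in line is E (685 Ma), and 685 − 510.7 = 174.3 Myr.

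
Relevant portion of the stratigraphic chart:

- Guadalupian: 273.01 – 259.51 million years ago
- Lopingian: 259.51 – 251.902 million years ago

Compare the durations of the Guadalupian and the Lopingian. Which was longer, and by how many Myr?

Guadalupian, by 5.892 million years

Guadalupian: 273.01 − 259.51 = 13.5 Myr.
Lopingian: 259.51 − 251.902 = 7.608 Myr.
Difference: 13.5 − 7.608 = 5.892 Myr, so the Guadalupian was longer.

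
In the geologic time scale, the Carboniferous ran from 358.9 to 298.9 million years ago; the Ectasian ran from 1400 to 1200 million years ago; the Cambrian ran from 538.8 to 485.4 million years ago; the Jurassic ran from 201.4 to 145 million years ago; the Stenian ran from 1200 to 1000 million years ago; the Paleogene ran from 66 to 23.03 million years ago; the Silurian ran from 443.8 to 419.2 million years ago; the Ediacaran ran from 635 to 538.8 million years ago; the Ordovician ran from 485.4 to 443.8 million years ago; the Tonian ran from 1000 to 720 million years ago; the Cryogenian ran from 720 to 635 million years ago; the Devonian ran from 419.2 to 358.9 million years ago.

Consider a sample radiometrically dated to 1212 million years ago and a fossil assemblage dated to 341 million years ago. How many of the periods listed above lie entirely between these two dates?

The older date is 1212 Ma and the younger is 341 Ma.
Periods with start < 1212 and end > 341 Ma: Stenian (1200–1000), Tonian (1000–720), Cryogenian (720–635), Ediacaran (635–538.8), Cambrian (538.8–485.4), Ordovician (485.4–443.8), Silurian (443.8–419.2), Devonian (419.2–358.9).
That is 8 complete periods.

8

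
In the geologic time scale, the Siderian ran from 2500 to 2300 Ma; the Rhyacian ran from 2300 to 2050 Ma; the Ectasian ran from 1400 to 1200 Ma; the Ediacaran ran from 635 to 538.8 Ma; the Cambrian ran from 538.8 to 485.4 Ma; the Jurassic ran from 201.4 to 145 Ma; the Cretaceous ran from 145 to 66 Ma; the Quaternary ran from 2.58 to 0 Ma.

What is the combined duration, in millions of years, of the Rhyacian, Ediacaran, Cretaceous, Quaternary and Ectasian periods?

Duration is start − end for each: (2300 − 2050) + (635 − 538.8) + (145 − 66) + (2.58 − 0) + (1400 − 1200).
That is 250 + 96.2 + 79 + 2.58 + 200, which totals 627.78 million years.

627.78 million years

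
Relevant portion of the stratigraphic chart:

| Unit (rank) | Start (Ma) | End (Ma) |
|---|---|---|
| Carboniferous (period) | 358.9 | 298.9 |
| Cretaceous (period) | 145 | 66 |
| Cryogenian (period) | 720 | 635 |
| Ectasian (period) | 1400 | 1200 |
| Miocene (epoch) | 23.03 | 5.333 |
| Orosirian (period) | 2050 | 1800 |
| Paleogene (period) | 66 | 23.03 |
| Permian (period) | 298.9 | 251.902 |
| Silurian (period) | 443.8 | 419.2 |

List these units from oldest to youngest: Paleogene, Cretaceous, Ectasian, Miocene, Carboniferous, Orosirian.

The oldest of these is Orosirian (starts 2050 Ma) and the youngest is Miocene (ends 5.333 Ma).
In between, by decreasing start age: Ectasian (1400), Carboniferous (358.9), Cretaceous (145), Paleogene (66).

Orosirian, Ectasian, Carboniferous, Cretaceous, Paleogene, Miocene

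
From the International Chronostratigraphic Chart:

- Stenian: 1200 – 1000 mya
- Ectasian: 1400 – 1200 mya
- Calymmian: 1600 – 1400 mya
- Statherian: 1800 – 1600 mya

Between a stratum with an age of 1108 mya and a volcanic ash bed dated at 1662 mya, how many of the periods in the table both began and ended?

2

1662 Ma sits inside the Statherian (1800–1600) and 1108 Ma inside the Stenian (1200–1000); neither of those is wholly between the two dates.
The listed periods lying completely between them are Calymmian, Ectasian — 2 in all.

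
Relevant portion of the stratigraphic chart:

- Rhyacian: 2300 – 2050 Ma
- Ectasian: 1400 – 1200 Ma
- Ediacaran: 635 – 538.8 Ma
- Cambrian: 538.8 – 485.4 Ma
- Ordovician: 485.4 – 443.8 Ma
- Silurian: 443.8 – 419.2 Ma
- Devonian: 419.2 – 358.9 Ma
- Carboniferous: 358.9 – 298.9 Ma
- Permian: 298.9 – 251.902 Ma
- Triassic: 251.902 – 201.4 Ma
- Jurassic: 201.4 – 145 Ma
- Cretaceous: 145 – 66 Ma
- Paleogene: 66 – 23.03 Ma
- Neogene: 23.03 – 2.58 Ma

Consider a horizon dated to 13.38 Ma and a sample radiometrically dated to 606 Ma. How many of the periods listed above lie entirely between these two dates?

10

606 Ma sits inside the Ediacaran (635–538.8) and 13.38 Ma inside the Neogene (23.03–2.58); neither of those is wholly between the two dates.
The listed periods lying completely between them are Cambrian, Ordovician, Silurian, Devonian, Carboniferous, Permian, Triassic, Jurassic, Cretaceous, Paleogene — 10 in all.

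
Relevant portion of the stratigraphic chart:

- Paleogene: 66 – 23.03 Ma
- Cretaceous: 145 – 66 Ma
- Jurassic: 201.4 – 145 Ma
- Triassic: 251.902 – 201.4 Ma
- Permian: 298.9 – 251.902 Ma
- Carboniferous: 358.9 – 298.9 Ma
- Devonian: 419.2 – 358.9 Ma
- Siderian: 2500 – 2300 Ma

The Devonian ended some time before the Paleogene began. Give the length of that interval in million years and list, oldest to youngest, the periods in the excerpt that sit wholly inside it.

292.9 million years; Carboniferous, Permian, Triassic, Jurassic, Cretaceous

End of Devonian = 358.9 Ma; start of Paleogene = 66 Ma.
Gap = 358.9 − 66 = 292.9 Myr.
Periods wholly inside 358.9–66 Ma: Carboniferous (358.9–298.9), Permian (298.9–251.902), Triassic (251.902–201.4), Jurassic (201.4–145), Cretaceous (145–66).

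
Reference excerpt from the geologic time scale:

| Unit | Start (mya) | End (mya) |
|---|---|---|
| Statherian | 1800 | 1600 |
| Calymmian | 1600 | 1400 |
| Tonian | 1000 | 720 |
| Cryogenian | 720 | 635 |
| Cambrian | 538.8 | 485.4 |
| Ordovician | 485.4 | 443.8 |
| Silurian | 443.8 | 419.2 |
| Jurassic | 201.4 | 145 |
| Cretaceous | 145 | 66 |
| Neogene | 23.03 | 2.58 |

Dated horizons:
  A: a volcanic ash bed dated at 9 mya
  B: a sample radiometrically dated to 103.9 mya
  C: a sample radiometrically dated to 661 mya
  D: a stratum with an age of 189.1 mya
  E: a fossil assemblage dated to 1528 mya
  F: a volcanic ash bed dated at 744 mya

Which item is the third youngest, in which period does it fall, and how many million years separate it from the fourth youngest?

Smaller Ma means younger, so youngest first: A 9 < B 103.9 < D 189.1 < C 661 < F 744 < E 1528.
Counting 3 along gives D (189.1 Ma); the excerpt puts that inside the Jurassic, 201.4–145 Ma.
Next in line is C (661 Ma), and 661 − 189.1 = 471.9 Myr.

D, in the Jurassic; 471.9 million years to C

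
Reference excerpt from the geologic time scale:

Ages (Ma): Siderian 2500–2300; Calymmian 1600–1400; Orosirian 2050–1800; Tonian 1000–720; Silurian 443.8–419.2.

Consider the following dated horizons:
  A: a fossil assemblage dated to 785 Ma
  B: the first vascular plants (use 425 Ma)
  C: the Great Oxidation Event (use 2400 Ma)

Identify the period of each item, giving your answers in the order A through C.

Match each age against the start–end ranges in the excerpt: A = 785 Ma → Tonian (1000–720); B = 425 Ma → Silurian (443.8–419.2); C = 2400 Ma → Siderian (2500–2300).

A — Tonian; B — Silurian; C — Siderian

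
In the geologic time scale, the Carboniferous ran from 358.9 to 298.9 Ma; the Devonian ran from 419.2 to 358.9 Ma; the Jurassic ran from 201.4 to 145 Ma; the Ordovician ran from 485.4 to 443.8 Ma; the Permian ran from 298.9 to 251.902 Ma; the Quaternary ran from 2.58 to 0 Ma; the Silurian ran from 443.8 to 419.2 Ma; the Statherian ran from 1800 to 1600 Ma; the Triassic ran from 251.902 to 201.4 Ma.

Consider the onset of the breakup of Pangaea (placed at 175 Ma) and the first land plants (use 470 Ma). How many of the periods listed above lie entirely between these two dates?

The older date is 470 Ma and the younger is 175 Ma.
Periods with start < 470 and end > 175 Ma: Silurian (443.8–419.2), Devonian (419.2–358.9), Carboniferous (358.9–298.9), Permian (298.9–251.902), Triassic (251.902–201.4).
That is 5 complete periods.

5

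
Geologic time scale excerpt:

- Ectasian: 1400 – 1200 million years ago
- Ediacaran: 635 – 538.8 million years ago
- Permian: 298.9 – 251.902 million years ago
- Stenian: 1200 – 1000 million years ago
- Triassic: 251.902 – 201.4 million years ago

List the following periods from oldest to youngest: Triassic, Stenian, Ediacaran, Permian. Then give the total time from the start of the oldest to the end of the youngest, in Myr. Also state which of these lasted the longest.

Stenian, Ediacaran, Permian, Triassic; total span 998.6 Myr; longest is Stenian

Start ages (Ma): Stenian 1200, Ediacaran 635, Permian 298.9, Triassic 251.902.
Ordered oldest to youngest: Stenian, Ediacaran, Permian, Triassic.
Span = 1200 − 201.4 = 998.6 Myr.
Durations: Permian 46.998, Stenian 200, Ediacaran 96.2, Triassic 50.502 → longest is Stenian (200 Myr).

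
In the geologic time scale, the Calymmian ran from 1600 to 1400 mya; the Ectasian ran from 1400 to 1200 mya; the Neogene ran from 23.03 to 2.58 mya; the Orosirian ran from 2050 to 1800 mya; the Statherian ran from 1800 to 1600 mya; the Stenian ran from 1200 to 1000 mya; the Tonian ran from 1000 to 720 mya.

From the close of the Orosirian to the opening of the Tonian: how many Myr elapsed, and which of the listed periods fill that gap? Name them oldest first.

The Orosirian closes at 1800 Ma and the Tonian opens at 1000 Ma, so the interval is 1800 − 1000 = 800 Myr.
A period fits inside if it starts at or after 1800 Ma and ends at or before 1000 Ma; oldest first that gives Statherian, Calymmian, Ectasian, Stenian.

800 million years; Statherian, Calymmian, Ectasian, Stenian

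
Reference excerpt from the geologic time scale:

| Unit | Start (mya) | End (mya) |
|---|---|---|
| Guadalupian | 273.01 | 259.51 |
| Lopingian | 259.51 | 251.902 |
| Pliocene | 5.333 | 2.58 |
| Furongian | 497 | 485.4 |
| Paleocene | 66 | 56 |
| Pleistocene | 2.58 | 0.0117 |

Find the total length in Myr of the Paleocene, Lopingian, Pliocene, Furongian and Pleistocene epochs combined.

Each duration: Paleocene = 10; Lopingian = 7.608; Pliocene = 2.753; Furongian = 11.6; Pleistocene = 2.5683.
Sum: 10 + 7.608 + 2.753 + 11.6 + 2.5683 = 34.5293 Myr.

34.5293 million years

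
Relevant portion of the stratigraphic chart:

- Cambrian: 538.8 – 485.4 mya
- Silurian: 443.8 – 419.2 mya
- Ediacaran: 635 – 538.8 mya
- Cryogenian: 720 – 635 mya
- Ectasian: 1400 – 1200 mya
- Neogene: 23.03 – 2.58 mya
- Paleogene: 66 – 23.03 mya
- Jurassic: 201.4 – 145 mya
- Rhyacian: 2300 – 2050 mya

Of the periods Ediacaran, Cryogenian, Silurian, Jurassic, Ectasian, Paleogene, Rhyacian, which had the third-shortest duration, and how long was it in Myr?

Start − end for each: Ediacaran 635 − 538.8 = 96.2; Cryogenian 720 − 635 = 85; Silurian 443.8 − 419.2 = 24.6; Jurassic 201.4 − 145 = 56.4; Ectasian 1400 − 1200 = 200; Paleogene 66 − 23.03 = 42.97; Rhyacian 2300 − 2050 = 250.
Ranking these from shortest: Silurian < Paleogene < Jurassic < Cryogenian < Ediacaran < Ectasian < Rhyacian.
Position 3 in that ranking is Jurassic, which lasted 56.4 Myr.

Jurassic, 56.4 million years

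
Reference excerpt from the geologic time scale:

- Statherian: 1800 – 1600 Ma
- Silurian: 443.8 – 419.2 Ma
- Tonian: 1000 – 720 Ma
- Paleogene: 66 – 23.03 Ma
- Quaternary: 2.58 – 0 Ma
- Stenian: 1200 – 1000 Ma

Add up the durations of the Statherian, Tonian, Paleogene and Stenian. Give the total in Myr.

722.97 million years

Each duration: Statherian = 200; Tonian = 280; Paleogene = 42.97; Stenian = 200.
Sum: 200 + 280 + 42.97 + 200 = 722.97 Myr.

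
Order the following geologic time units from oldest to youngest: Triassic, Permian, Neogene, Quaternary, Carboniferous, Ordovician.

Ordovician, Carboniferous, Permian, Triassic, Neogene, Quaternary

Era membership (oldest first within each) — Paleozoic: Ordovician, Carboniferous, Permian; Mesozoic: Triassic; Cenozoic: Neogene, Quaternary. Paleozoic precedes Mesozoic, which precedes Cenozoic. Concatenating the groups in that era order gives oldest to youngest directly.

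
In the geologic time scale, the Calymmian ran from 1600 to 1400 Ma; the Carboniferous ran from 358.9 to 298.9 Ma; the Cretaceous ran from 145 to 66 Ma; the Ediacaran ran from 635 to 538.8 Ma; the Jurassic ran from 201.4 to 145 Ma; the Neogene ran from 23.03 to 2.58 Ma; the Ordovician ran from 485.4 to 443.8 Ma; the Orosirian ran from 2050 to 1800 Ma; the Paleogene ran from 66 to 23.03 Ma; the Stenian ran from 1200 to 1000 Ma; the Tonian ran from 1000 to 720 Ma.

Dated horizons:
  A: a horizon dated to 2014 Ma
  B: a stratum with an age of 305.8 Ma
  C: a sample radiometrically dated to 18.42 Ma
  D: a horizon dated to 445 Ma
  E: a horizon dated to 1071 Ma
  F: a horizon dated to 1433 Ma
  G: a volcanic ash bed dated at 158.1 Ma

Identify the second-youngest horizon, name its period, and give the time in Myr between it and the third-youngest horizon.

Smaller Ma means younger, so youngest first: C 18.42 < G 158.1 < B 305.8 < D 445 < E 1071 < F 1433 < A 2014.
Counting 2 along gives G (158.1 Ma); the excerpt puts that inside the Jurassic, 201.4–145 Ma.
Next in line is B (305.8 Ma), and 305.8 − 158.1 = 147.7 Myr.

G, in the Jurassic; 147.7 million years to B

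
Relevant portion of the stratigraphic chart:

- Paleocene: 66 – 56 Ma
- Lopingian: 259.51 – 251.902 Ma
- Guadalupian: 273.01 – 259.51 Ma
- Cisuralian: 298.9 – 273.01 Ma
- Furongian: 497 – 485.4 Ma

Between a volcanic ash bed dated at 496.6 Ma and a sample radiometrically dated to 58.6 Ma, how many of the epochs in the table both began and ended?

3

496.6 Ma sits inside the Furongian (497–485.4) and 58.6 Ma inside the Paleocene (66–56); neither of those is wholly between the two dates.
The listed epochs lying completely between them are Cisuralian, Guadalupian, Lopingian — 3 in all.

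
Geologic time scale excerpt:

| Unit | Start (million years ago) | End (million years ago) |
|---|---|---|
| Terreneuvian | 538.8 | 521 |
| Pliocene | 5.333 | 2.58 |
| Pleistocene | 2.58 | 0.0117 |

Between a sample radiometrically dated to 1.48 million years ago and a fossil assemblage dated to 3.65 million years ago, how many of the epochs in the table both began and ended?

The older date is 3.65 Ma and the younger is 1.48 Ma.
No epoch both begins after 3.65 Ma and ends before 1.48 Ma, so the count is 0.

0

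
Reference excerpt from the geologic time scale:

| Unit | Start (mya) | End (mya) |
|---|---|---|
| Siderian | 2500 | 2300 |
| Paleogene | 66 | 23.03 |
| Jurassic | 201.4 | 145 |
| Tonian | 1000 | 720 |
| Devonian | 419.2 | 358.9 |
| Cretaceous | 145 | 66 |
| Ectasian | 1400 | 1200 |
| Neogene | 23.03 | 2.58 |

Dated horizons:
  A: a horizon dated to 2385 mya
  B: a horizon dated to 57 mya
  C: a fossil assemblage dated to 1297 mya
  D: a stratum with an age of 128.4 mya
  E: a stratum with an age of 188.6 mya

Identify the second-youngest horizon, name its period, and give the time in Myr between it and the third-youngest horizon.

D, in the Cretaceous; 60.2 million years to E

Sorted youngest-first by Ma: B (57), D (128.4), E (188.6), C (1297), A (2385).
The second youngest is D at 128.4 Ma, which lies in 145–66 Ma: the Cretaceous.
The third youngest is E at 188.6 Ma; separation = |128.4 − 188.6| = 60.2 Myr.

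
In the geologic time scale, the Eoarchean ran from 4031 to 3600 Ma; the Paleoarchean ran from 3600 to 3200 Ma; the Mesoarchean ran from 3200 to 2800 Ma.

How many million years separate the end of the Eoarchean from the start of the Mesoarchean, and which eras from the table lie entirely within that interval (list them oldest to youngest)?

The Eoarchean closes at 3600 Ma and the Mesoarchean opens at 3200 Ma, so the interval is 3600 − 3200 = 400 Myr.
An era fits inside if it starts at or after 3600 Ma and ends at or before 3200 Ma; oldest first that gives Paleoarchean.

400 million years; Paleoarchean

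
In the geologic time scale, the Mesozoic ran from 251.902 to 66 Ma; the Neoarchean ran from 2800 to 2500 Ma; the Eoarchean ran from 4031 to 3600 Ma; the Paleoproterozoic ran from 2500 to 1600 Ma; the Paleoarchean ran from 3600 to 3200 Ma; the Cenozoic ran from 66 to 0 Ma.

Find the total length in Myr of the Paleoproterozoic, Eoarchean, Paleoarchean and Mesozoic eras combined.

1916.902 million years

Duration is start − end for each: (2500 − 1600) + (4031 − 3600) + (3600 − 3200) + (251.902 − 66).
That is 900 + 431 + 400 + 185.902, which totals 1916.902 million years.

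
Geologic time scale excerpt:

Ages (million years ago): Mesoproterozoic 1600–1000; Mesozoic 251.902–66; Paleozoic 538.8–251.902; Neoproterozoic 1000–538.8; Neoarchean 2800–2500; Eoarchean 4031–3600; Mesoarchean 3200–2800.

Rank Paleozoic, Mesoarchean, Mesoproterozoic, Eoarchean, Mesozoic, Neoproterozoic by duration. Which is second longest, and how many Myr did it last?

Neoproterozoic, 461.2 million years

Start − end for each: Paleozoic 538.8 − 251.902 = 286.898; Mesoarchean 3200 − 2800 = 400; Mesoproterozoic 1600 − 1000 = 600; Eoarchean 4031 − 3600 = 431; Mesozoic 251.902 − 66 = 185.902; Neoproterozoic 1000 − 538.8 = 461.2.
Ranking these from longest: Mesoproterozoic > Neoproterozoic > Eoarchean > Mesoarchean > Paleozoic > Mesozoic.
Position 2 in that ranking is Neoproterozoic, which lasted 461.2 Myr.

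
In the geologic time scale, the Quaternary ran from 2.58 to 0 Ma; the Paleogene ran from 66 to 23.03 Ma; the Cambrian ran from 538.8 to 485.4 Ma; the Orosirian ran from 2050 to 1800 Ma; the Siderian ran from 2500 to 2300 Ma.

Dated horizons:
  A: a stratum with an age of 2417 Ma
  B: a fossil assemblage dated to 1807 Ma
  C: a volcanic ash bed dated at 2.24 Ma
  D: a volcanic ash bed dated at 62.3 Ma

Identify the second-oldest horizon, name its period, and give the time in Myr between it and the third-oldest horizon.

B, in the Orosirian; 1744.7 million years to D

Sorted oldest-first by Ma: A (2417), B (1807), D (62.3), C (2.24).
The second oldest is B at 1807 Ma, which lies in 2050–1800 Ma: the Orosirian.
The third oldest is D at 62.3 Ma; separation = |1807 − 62.3| = 1744.7 Myr.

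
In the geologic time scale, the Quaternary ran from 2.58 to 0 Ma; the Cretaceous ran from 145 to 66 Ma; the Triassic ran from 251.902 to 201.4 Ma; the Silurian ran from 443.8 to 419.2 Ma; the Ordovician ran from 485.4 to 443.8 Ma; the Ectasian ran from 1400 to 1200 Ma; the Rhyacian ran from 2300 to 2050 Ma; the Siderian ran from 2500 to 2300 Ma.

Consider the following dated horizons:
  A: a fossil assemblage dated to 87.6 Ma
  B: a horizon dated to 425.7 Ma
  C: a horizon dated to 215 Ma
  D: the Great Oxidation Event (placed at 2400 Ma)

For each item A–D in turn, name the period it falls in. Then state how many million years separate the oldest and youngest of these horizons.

A: 87.6 Ma lies in 145–66 Ma, so Cretaceous.
B: 425.7 Ma lies in 443.8–419.2 Ma, so Silurian.
C: 215 Ma lies in 251.902–201.4 Ma, so Triassic.
D: 2400 Ma lies in 2500–2300 Ma, so Siderian.
Oldest = 2400 Ma, youngest = 87.6 Ma → span 2312.4 Myr.

A — Cretaceous; B — Silurian; C — Triassic; D — Siderian; span 2312.4 million years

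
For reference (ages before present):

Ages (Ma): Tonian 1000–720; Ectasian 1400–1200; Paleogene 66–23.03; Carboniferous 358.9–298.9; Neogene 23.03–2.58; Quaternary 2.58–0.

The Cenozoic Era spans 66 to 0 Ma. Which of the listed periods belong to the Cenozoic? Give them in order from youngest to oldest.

Quaternary, Neogene, Paleogene

Periods with both bounds inside 66–0 Ma: Quaternary (2.58–0), Neogene (23.03–2.58), Paleogene (66–23.03).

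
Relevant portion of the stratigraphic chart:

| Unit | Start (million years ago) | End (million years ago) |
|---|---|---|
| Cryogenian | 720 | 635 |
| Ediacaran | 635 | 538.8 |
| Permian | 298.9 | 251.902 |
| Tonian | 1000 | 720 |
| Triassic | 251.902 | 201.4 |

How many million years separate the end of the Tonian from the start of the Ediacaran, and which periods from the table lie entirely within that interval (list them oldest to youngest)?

The Tonian closes at 720 Ma and the Ediacaran opens at 635 Ma, so the interval is 720 − 635 = 85 Myr.
A period fits inside if it starts at or after 720 Ma and ends at or before 635 Ma; oldest first that gives Cryogenian.

85 million years; Cryogenian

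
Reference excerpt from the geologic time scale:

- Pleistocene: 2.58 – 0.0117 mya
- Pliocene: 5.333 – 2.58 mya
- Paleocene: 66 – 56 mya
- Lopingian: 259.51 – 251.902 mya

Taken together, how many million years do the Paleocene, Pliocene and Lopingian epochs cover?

Duration is start − end for each: (66 − 56) + (5.333 − 2.58) + (259.51 − 251.902).
That is 10 + 2.753 + 7.608, which totals 20.361 million years.

20.361 million years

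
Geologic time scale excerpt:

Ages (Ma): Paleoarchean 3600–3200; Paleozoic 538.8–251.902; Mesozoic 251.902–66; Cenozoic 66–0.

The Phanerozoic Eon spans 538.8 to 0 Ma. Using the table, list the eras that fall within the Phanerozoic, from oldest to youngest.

Paleozoic, Mesozoic, Cenozoic

Eras with both bounds inside 538.8–0 Ma: Paleozoic (538.8–251.902), Mesozoic (251.902–66), Cenozoic (66–0).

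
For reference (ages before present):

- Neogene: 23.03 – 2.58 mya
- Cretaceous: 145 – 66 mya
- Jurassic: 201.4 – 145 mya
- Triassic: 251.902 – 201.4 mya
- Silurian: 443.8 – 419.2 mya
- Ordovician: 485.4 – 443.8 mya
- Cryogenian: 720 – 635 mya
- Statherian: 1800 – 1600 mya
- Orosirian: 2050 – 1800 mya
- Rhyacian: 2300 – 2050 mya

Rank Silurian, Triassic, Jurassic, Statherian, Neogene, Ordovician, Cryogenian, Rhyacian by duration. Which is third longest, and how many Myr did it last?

Start − end for each: Silurian 443.8 − 419.2 = 24.6; Triassic 251.902 − 201.4 = 50.502; Jurassic 201.4 − 145 = 56.4; Statherian 1800 − 1600 = 200; Neogene 23.03 − 2.58 = 20.45; Ordovician 485.4 − 443.8 = 41.6; Cryogenian 720 − 635 = 85; Rhyacian 2300 − 2050 = 250.
Ranking these from longest: Rhyacian > Statherian > Cryogenian > Jurassic > Triassic > Ordovician > Silurian > Neogene.
Position 3 in that ranking is Cryogenian, which lasted 85 Myr.

Cryogenian, 85 million years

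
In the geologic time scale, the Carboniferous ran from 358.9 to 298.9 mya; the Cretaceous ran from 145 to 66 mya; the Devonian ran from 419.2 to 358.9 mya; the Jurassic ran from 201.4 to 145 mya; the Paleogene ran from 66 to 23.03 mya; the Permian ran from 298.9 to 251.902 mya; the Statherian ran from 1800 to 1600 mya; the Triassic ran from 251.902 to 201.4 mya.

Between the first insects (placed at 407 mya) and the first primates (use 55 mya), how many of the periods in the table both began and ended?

The older date is 407 Ma and the younger is 55 Ma.
Periods with start < 407 and end > 55 Ma: Carboniferous (358.9–298.9), Permian (298.9–251.902), Triassic (251.902–201.4), Jurassic (201.4–145), Cretaceous (145–66).
That is 5 complete periods.

5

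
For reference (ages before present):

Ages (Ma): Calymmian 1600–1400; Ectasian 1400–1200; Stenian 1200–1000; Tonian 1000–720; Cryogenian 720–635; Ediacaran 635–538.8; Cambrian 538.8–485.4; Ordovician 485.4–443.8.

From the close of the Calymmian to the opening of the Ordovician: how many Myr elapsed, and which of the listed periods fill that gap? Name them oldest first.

End of Calymmian = 1400 Ma; start of Ordovician = 485.4 Ma.
Gap = 1400 − 485.4 = 914.6 Myr.
Periods wholly inside 1400–485.4 Ma: Ectasian (1400–1200), Stenian (1200–1000), Tonian (1000–720), Cryogenian (720–635), Ediacaran (635–538.8), Cambrian (538.8–485.4).

914.6 million years; Ectasian, Stenian, Tonian, Cryogenian, Ediacaran, Cambrian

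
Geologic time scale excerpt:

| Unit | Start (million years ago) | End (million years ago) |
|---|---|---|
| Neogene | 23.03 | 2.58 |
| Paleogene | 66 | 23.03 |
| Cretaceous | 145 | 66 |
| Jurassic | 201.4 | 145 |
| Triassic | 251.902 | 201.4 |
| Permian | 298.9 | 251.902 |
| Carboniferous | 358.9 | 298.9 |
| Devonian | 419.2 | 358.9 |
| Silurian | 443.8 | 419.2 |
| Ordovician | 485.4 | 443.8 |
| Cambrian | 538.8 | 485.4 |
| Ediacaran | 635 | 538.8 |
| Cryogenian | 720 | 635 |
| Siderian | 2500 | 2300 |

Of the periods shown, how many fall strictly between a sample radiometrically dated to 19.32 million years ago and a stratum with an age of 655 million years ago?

11

The older date is 655 Ma and the younger is 19.32 Ma.
Periods with start < 655 and end > 19.32 Ma: Ediacaran (635–538.8), Cambrian (538.8–485.4), Ordovician (485.4–443.8), Silurian (443.8–419.2), Devonian (419.2–358.9), Carboniferous (358.9–298.9), Permian (298.9–251.902), Triassic (251.902–201.4), Jurassic (201.4–145), Cretaceous (145–66), Paleogene (66–23.03).
That is 11 complete periods.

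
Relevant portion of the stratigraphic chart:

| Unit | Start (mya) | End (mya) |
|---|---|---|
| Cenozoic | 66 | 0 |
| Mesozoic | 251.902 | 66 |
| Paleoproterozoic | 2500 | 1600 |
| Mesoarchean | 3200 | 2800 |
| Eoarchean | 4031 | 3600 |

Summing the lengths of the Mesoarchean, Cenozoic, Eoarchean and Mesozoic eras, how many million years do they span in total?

Each duration: Mesoarchean = 400; Cenozoic = 66; Eoarchean = 431; Mesozoic = 185.902.
Sum: 400 + 66 + 431 + 185.902 = 1082.902 Myr.

1082.902 million years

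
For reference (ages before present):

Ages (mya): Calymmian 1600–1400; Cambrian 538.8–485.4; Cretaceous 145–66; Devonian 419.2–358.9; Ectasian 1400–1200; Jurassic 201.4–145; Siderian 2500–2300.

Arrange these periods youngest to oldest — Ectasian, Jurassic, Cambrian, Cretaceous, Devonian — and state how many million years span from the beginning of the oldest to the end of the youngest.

Cretaceous → Jurassic → Devonian → Cambrian → Ectasian; total span 1334 Myr

From the excerpt: Ectasian 1400–1200; Jurassic 201.4–145; Cambrian 538.8–485.4; Cretaceous 145–66; Devonian 419.2–358.9 (Ma).
Larger Ma is earlier, so the oldest is Ectasian and the youngest is Cretaceous; youngest to oldest: Cretaceous, Jurassic, Devonian, Cambrian, Ectasian.
Oldest start 1400 minus youngest end 66 gives 1334 Myr overall.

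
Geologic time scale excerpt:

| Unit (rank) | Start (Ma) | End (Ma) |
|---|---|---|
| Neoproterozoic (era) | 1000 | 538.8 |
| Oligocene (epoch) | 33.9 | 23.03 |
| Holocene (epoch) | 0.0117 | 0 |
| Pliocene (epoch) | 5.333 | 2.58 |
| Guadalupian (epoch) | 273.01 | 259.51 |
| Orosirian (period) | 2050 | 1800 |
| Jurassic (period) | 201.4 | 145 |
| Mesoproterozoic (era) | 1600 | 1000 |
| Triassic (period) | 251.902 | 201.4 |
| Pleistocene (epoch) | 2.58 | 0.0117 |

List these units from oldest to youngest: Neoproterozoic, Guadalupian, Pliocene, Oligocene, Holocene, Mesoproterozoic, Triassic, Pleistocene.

The oldest of these is Mesoproterozoic (starts 1600 Ma) and the youngest is Holocene (ends 0 Ma).
In between, by decreasing start age: Neoproterozoic (1000), Guadalupian (273.01), Triassic (251.902), Oligocene (33.9), Pliocene (5.333), Pleistocene (2.58).

Mesoproterozoic, Neoproterozoic, Guadalupian, Triassic, Oligocene, Pliocene, Pleistocene, Holocene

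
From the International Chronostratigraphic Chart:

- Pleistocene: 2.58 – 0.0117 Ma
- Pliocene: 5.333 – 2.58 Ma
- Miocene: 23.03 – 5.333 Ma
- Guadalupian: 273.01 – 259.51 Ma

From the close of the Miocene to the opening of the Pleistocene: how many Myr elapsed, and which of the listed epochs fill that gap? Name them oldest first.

2.753 million years; Pliocene

End of Miocene = 5.333 Ma; start of Pleistocene = 2.58 Ma.
Gap = 5.333 − 2.58 = 2.753 Myr.
Epochs wholly inside 5.333–2.58 Ma: Pliocene (5.333–2.58).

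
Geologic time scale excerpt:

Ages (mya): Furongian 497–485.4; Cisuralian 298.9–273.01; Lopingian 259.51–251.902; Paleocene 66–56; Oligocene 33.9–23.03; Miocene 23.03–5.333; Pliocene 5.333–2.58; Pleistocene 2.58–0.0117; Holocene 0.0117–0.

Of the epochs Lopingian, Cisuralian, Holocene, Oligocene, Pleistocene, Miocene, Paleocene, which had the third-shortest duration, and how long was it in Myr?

Lopingian, 7.608 million years

Start − end for each: Lopingian 259.51 − 251.902 = 7.608; Cisuralian 298.9 − 273.01 = 25.89; Holocene 0.0117 − 0 = 0.0117; Oligocene 33.9 − 23.03 = 10.87; Pleistocene 2.58 − 0.0117 = 2.5683; Miocene 23.03 − 5.333 = 17.697; Paleocene 66 − 56 = 10.
Ranking these from shortest: Holocene < Pleistocene < Lopingian < Paleocene < Oligocene < Miocene < Cisuralian.
Position 3 in that ranking is Lopingian, which lasted 7.608 Myr.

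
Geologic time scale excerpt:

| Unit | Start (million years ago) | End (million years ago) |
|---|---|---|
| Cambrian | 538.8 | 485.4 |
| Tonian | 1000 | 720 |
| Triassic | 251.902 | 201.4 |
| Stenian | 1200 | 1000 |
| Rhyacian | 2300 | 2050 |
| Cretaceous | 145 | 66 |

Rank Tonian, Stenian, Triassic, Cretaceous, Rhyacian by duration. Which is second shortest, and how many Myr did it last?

Durations: Tonian 280; Stenian 200; Triassic 50.502; Cretaceous 79; Rhyacian 250 Myr.
Sorted shortest-first: Triassic (50.502), Cretaceous (79), Stenian (200), Rhyacian (250), Tonian (280).
The second shortest is Cretaceous at 79 Myr.

Cretaceous, 79 million years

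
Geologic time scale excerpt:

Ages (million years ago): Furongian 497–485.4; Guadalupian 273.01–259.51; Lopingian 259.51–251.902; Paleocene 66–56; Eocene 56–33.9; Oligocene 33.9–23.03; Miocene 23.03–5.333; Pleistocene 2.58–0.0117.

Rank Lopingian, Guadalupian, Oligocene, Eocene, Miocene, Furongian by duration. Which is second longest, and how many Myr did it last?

Start − end for each: Lopingian 259.51 − 251.902 = 7.608; Guadalupian 273.01 − 259.51 = 13.5; Oligocene 33.9 − 23.03 = 10.87; Eocene 56 − 33.9 = 22.1; Miocene 23.03 − 5.333 = 17.697; Furongian 497 − 485.4 = 11.6.
Ranking these from longest: Eocene > Miocene > Guadalupian > Furongian > Oligocene > Lopingian.
Position 2 in that ranking is Miocene, which lasted 17.697 Myr.

Miocene, 17.697 million years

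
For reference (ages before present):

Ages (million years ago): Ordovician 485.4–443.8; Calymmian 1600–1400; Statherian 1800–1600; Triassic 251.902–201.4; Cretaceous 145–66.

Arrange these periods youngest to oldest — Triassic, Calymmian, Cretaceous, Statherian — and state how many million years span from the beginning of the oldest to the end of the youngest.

Cretaceous → Triassic → Calymmian → Statherian; total span 1734 Myr

Start ages (Ma): Statherian 1800, Calymmian 1600, Triassic 251.902, Cretaceous 145.
Ordered youngest to oldest: Cretaceous, Triassic, Calymmian, Statherian.
Span = 1800 − 66 = 1734 Myr.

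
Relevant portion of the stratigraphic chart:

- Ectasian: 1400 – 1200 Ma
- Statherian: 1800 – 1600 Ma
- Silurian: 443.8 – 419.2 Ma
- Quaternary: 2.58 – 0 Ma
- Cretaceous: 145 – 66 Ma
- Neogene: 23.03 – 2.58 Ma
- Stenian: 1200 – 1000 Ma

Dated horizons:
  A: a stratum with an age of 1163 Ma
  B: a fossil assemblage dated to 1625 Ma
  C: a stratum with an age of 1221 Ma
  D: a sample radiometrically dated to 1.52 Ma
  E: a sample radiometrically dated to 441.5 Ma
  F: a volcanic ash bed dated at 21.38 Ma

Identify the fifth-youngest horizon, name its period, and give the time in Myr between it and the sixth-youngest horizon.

C, in the Ectasian; 404 million years to B

Sorted youngest-first by Ma: D (1.52), F (21.38), E (441.5), A (1163), C (1221), B (1625).
The fifth youngest is C at 1221 Ma, which lies in 1400–1200 Ma: the Ectasian.
The sixth youngest is B at 1625 Ma; separation = |1221 − 1625| = 404 Myr.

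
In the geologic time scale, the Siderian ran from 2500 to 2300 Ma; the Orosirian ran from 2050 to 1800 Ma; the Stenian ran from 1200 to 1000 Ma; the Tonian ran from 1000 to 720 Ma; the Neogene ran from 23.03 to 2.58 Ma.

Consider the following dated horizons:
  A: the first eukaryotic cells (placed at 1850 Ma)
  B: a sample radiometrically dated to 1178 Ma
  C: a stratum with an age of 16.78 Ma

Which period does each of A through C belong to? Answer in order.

A — Orosirian; B — Stenian; C — Neogene

Match each age against the start–end ranges in the excerpt: A = 1850 Ma → Orosirian (2050–1800); B = 1178 Ma → Stenian (1200–1000); C = 16.78 Ma → Neogene (23.03–2.58).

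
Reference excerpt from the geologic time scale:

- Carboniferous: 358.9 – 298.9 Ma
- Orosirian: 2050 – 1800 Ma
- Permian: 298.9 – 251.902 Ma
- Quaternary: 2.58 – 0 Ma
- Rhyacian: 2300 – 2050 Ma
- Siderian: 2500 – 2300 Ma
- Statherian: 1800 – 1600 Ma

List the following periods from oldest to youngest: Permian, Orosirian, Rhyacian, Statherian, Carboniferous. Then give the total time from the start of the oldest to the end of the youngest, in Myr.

Start ages (Ma): Rhyacian 2300, Orosirian 2050, Statherian 1800, Carboniferous 358.9, Permian 298.9.
Ordered oldest to youngest: Rhyacian, Orosirian, Statherian, Carboniferous, Permian.
Span = 2300 − 251.902 = 2048.098 Myr.

Rhyacian, Orosirian, Statherian, Carboniferous, Permian; total span 2048.098 Myr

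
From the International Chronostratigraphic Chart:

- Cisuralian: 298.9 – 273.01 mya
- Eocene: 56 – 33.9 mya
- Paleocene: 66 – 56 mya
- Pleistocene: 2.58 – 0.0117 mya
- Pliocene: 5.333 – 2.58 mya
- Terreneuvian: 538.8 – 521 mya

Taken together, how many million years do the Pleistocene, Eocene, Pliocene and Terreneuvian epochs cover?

Each duration: Pleistocene = 2.5683; Eocene = 22.1; Pliocene = 2.753; Terreneuvian = 17.8.
Sum: 2.5683 + 22.1 + 2.753 + 17.8 = 45.2213 Myr.

45.2213 million years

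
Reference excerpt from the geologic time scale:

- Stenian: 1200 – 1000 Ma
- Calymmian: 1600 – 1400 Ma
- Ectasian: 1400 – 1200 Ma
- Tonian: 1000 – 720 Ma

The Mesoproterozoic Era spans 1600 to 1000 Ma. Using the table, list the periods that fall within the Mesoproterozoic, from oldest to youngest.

Periods with both bounds inside 1600–1000 Ma: Calymmian (1600–1400), Ectasian (1400–1200), Stenian (1200–1000).

Calymmian, Ectasian, Stenian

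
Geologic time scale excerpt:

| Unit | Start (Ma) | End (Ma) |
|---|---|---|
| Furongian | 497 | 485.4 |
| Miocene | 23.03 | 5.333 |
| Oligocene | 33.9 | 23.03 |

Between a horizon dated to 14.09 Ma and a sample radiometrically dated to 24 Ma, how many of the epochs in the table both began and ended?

The older date is 24 Ma and the younger is 14.09 Ma.
No epoch both begins after 24 Ma and ends before 14.09 Ma, so the count is 0.

0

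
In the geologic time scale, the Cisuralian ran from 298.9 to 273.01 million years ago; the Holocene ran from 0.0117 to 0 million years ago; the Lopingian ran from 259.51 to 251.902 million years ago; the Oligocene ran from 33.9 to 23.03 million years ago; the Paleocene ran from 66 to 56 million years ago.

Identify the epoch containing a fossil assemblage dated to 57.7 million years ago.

Paleocene

57.7 Ma lies between 66 and 56 Ma, so it falls in the Paleocene.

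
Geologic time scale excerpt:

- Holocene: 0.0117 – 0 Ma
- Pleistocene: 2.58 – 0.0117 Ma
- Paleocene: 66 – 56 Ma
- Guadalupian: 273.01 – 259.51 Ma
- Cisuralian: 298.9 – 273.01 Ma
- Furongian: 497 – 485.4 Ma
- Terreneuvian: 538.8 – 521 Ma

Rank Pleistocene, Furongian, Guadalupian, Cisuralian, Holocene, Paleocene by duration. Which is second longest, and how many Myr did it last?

Guadalupian, 13.5 million years

Durations: Pleistocene 2.5683; Furongian 11.6; Guadalupian 13.5; Cisuralian 25.89; Holocene 0.0117; Paleocene 10 Myr.
Sorted longest-first: Cisuralian (25.89), Guadalupian (13.5), Furongian (11.6), Paleocene (10), Pleistocene (2.5683), Holocene (0.0117).
The second longest is Guadalupian at 13.5 Myr.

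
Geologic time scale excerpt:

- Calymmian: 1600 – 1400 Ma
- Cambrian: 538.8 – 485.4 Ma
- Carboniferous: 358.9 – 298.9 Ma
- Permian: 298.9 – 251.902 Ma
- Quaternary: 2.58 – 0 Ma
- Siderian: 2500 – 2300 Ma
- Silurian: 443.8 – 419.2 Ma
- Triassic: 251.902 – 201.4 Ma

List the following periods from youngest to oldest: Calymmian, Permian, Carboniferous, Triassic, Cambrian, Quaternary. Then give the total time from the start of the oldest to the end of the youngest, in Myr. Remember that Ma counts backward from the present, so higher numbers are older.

From the excerpt: Calymmian 1600–1400; Permian 298.9–251.902; Carboniferous 358.9–298.9; Triassic 251.902–201.4; Cambrian 538.8–485.4; Quaternary 2.58–0 (Ma).
Larger Ma is earlier, so the oldest is Calymmian and the youngest is Quaternary; youngest to oldest: Quaternary, Triassic, Permian, Carboniferous, Cambrian, Calymmian.
Oldest start 1600 minus youngest end 0 gives 1600 Myr overall.

Quaternary → Triassic → Permian → Carboniferous → Cambrian → Calymmian; total span 1600 Myr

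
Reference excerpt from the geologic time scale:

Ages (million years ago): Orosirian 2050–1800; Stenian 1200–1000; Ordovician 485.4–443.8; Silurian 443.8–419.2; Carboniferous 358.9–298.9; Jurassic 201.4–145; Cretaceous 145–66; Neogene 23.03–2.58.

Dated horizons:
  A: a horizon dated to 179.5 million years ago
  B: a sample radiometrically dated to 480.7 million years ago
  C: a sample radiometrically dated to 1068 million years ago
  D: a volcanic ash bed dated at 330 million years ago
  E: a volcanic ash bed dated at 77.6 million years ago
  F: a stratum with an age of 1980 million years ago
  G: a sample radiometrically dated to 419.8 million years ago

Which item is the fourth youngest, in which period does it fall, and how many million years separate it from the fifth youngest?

G, in the Silurian; 60.9 million years to B

Sorted youngest-first by Ma: E (77.6), A (179.5), D (330), G (419.8), B (480.7), C (1068), F (1980).
The fourth youngest is G at 419.8 Ma, which lies in 443.8–419.2 Ma: the Silurian.
The fifth youngest is B at 480.7 Ma; separation = |419.8 − 480.7| = 60.9 Myr.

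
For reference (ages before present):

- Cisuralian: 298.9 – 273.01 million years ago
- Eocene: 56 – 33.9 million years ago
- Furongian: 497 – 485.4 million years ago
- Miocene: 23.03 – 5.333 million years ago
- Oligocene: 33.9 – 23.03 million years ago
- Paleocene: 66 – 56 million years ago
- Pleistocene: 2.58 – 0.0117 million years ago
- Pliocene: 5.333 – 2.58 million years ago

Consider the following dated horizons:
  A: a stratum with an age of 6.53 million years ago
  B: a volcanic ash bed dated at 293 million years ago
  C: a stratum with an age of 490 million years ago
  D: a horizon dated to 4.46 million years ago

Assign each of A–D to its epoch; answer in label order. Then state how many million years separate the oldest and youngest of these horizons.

A — Miocene; B — Cisuralian; C — Furongian; D — Pliocene; span 485.54 million years

Match each age against the start–end ranges in the excerpt: A = 6.53 Ma → Miocene (23.03–5.333); B = 293 Ma → Cisuralian (298.9–273.01); C = 490 Ma → Furongian (497–485.4); D = 4.46 Ma → Pliocene (5.333–2.58).
The largest age is 490 Ma and the smallest is 4.46 Ma; their difference is 485.54 Myr.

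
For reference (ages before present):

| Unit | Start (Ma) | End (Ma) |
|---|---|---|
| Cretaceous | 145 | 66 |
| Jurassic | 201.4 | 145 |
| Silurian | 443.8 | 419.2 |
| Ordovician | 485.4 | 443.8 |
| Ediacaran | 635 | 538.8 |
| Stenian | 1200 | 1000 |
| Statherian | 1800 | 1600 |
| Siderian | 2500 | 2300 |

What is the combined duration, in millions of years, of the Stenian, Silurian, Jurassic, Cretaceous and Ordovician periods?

Duration is start − end for each: (1200 − 1000) + (443.8 − 419.2) + (201.4 − 145) + (145 − 66) + (485.4 − 443.8).
That is 200 + 24.6 + 56.4 + 79 + 41.6, which totals 401.6 million years.

401.6 million years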